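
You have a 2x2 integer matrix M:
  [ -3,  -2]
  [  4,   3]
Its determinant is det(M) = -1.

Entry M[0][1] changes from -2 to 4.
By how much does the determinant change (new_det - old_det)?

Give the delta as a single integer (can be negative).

Answer: -24

Derivation:
Cofactor C_01 = -4
Entry delta = 4 - -2 = 6
Det delta = entry_delta * cofactor = 6 * -4 = -24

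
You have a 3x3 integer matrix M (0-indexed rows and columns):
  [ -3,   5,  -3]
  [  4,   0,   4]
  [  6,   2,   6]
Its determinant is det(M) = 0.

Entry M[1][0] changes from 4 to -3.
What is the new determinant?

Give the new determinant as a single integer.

det is linear in row 1: changing M[1][0] by delta changes det by delta * cofactor(1,0).
Cofactor C_10 = (-1)^(1+0) * minor(1,0) = -36
Entry delta = -3 - 4 = -7
Det delta = -7 * -36 = 252
New det = 0 + 252 = 252

Answer: 252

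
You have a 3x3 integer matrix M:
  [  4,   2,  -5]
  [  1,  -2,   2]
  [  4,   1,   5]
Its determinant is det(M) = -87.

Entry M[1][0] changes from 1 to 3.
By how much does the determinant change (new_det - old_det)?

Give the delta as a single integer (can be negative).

Answer: -30

Derivation:
Cofactor C_10 = -15
Entry delta = 3 - 1 = 2
Det delta = entry_delta * cofactor = 2 * -15 = -30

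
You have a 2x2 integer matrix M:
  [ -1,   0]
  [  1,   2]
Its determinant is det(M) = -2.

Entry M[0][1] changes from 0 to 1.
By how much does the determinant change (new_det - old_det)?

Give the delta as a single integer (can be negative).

Answer: -1

Derivation:
Cofactor C_01 = -1
Entry delta = 1 - 0 = 1
Det delta = entry_delta * cofactor = 1 * -1 = -1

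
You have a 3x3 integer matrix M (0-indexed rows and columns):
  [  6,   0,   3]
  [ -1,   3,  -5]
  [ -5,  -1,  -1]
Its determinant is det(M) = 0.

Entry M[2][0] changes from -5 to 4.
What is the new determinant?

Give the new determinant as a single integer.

det is linear in row 2: changing M[2][0] by delta changes det by delta * cofactor(2,0).
Cofactor C_20 = (-1)^(2+0) * minor(2,0) = -9
Entry delta = 4 - -5 = 9
Det delta = 9 * -9 = -81
New det = 0 + -81 = -81

Answer: -81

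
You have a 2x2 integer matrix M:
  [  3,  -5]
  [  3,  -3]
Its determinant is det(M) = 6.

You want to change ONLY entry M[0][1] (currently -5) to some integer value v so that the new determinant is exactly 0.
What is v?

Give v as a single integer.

Answer: -3

Derivation:
det is linear in entry M[0][1]: det = old_det + (v - -5) * C_01
Cofactor C_01 = -3
Want det = 0: 6 + (v - -5) * -3 = 0
  (v - -5) = -6 / -3 = 2
  v = -5 + (2) = -3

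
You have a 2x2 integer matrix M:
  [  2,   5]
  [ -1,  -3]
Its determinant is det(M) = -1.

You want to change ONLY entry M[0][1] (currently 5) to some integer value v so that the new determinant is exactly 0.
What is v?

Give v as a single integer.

det is linear in entry M[0][1]: det = old_det + (v - 5) * C_01
Cofactor C_01 = 1
Want det = 0: -1 + (v - 5) * 1 = 0
  (v - 5) = 1 / 1 = 1
  v = 5 + (1) = 6

Answer: 6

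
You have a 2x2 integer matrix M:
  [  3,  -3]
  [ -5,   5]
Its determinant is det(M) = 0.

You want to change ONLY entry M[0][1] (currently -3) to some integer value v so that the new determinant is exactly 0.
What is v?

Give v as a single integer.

det is linear in entry M[0][1]: det = old_det + (v - -3) * C_01
Cofactor C_01 = 5
Want det = 0: 0 + (v - -3) * 5 = 0
  (v - -3) = 0 / 5 = 0
  v = -3 + (0) = -3

Answer: -3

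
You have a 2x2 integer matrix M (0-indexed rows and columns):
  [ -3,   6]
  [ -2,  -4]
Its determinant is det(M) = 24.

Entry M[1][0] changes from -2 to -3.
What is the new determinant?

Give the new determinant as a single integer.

det is linear in row 1: changing M[1][0] by delta changes det by delta * cofactor(1,0).
Cofactor C_10 = (-1)^(1+0) * minor(1,0) = -6
Entry delta = -3 - -2 = -1
Det delta = -1 * -6 = 6
New det = 24 + 6 = 30

Answer: 30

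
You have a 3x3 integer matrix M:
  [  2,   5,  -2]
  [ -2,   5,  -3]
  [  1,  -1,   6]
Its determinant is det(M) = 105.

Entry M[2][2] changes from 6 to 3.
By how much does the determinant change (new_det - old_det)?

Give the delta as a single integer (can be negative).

Cofactor C_22 = 20
Entry delta = 3 - 6 = -3
Det delta = entry_delta * cofactor = -3 * 20 = -60

Answer: -60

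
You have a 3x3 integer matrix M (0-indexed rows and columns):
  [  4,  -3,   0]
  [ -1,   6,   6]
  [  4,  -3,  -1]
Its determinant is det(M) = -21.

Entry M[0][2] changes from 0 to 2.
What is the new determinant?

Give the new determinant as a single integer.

det is linear in row 0: changing M[0][2] by delta changes det by delta * cofactor(0,2).
Cofactor C_02 = (-1)^(0+2) * minor(0,2) = -21
Entry delta = 2 - 0 = 2
Det delta = 2 * -21 = -42
New det = -21 + -42 = -63

Answer: -63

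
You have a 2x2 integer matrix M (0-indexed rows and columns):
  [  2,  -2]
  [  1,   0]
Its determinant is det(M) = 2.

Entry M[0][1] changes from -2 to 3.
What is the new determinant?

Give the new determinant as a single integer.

det is linear in row 0: changing M[0][1] by delta changes det by delta * cofactor(0,1).
Cofactor C_01 = (-1)^(0+1) * minor(0,1) = -1
Entry delta = 3 - -2 = 5
Det delta = 5 * -1 = -5
New det = 2 + -5 = -3

Answer: -3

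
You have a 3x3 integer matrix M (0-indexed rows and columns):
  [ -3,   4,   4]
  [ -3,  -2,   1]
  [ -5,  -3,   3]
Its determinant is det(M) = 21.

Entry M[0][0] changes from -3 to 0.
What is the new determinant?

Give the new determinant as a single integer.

det is linear in row 0: changing M[0][0] by delta changes det by delta * cofactor(0,0).
Cofactor C_00 = (-1)^(0+0) * minor(0,0) = -3
Entry delta = 0 - -3 = 3
Det delta = 3 * -3 = -9
New det = 21 + -9 = 12

Answer: 12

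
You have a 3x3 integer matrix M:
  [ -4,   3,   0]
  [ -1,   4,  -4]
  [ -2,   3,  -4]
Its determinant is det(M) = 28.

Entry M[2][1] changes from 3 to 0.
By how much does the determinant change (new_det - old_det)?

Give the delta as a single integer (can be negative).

Answer: 48

Derivation:
Cofactor C_21 = -16
Entry delta = 0 - 3 = -3
Det delta = entry_delta * cofactor = -3 * -16 = 48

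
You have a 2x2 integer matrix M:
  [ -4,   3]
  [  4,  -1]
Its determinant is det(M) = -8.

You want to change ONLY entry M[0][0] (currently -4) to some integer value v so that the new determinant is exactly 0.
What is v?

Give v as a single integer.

Answer: -12

Derivation:
det is linear in entry M[0][0]: det = old_det + (v - -4) * C_00
Cofactor C_00 = -1
Want det = 0: -8 + (v - -4) * -1 = 0
  (v - -4) = 8 / -1 = -8
  v = -4 + (-8) = -12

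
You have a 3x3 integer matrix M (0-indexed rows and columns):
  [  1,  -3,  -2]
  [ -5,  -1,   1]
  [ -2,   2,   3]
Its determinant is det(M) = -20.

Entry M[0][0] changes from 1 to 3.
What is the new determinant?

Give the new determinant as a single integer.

det is linear in row 0: changing M[0][0] by delta changes det by delta * cofactor(0,0).
Cofactor C_00 = (-1)^(0+0) * minor(0,0) = -5
Entry delta = 3 - 1 = 2
Det delta = 2 * -5 = -10
New det = -20 + -10 = -30

Answer: -30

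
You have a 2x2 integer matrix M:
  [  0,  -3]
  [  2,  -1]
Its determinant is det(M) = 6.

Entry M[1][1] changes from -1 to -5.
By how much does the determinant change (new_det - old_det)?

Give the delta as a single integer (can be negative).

Cofactor C_11 = 0
Entry delta = -5 - -1 = -4
Det delta = entry_delta * cofactor = -4 * 0 = 0

Answer: 0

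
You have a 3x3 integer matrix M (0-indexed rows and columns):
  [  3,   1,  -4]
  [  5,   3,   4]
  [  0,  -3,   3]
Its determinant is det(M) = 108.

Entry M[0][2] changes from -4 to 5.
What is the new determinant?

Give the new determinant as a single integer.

det is linear in row 0: changing M[0][2] by delta changes det by delta * cofactor(0,2).
Cofactor C_02 = (-1)^(0+2) * minor(0,2) = -15
Entry delta = 5 - -4 = 9
Det delta = 9 * -15 = -135
New det = 108 + -135 = -27

Answer: -27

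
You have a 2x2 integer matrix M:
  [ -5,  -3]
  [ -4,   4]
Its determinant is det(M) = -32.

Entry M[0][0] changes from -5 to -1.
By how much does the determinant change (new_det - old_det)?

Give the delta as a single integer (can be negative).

Cofactor C_00 = 4
Entry delta = -1 - -5 = 4
Det delta = entry_delta * cofactor = 4 * 4 = 16

Answer: 16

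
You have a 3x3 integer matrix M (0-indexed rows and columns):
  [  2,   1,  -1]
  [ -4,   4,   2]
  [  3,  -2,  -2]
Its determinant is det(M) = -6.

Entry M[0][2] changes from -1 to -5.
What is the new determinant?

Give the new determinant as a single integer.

Answer: 10

Derivation:
det is linear in row 0: changing M[0][2] by delta changes det by delta * cofactor(0,2).
Cofactor C_02 = (-1)^(0+2) * minor(0,2) = -4
Entry delta = -5 - -1 = -4
Det delta = -4 * -4 = 16
New det = -6 + 16 = 10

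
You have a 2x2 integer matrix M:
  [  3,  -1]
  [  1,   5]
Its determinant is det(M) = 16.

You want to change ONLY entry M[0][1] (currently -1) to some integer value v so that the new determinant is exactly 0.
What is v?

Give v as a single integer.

det is linear in entry M[0][1]: det = old_det + (v - -1) * C_01
Cofactor C_01 = -1
Want det = 0: 16 + (v - -1) * -1 = 0
  (v - -1) = -16 / -1 = 16
  v = -1 + (16) = 15

Answer: 15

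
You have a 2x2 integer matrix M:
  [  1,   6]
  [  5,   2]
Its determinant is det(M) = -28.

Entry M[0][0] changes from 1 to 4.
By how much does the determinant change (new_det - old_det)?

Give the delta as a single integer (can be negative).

Answer: 6

Derivation:
Cofactor C_00 = 2
Entry delta = 4 - 1 = 3
Det delta = entry_delta * cofactor = 3 * 2 = 6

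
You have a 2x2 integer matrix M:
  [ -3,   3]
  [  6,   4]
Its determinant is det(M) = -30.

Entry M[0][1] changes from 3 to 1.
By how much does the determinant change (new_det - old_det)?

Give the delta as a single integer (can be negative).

Answer: 12

Derivation:
Cofactor C_01 = -6
Entry delta = 1 - 3 = -2
Det delta = entry_delta * cofactor = -2 * -6 = 12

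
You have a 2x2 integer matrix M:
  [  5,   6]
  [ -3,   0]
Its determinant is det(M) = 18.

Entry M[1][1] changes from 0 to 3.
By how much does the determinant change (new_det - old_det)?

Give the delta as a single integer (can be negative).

Answer: 15

Derivation:
Cofactor C_11 = 5
Entry delta = 3 - 0 = 3
Det delta = entry_delta * cofactor = 3 * 5 = 15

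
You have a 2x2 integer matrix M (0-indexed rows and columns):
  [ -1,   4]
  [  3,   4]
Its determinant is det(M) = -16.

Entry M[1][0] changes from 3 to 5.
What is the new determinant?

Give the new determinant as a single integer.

det is linear in row 1: changing M[1][0] by delta changes det by delta * cofactor(1,0).
Cofactor C_10 = (-1)^(1+0) * minor(1,0) = -4
Entry delta = 5 - 3 = 2
Det delta = 2 * -4 = -8
New det = -16 + -8 = -24

Answer: -24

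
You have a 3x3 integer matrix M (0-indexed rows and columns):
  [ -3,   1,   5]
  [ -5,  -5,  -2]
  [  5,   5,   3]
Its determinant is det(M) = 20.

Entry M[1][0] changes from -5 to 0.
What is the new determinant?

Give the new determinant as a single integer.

Answer: 130

Derivation:
det is linear in row 1: changing M[1][0] by delta changes det by delta * cofactor(1,0).
Cofactor C_10 = (-1)^(1+0) * minor(1,0) = 22
Entry delta = 0 - -5 = 5
Det delta = 5 * 22 = 110
New det = 20 + 110 = 130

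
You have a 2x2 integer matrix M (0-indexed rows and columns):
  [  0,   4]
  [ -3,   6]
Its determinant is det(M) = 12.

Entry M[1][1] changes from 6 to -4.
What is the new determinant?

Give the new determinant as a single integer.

det is linear in row 1: changing M[1][1] by delta changes det by delta * cofactor(1,1).
Cofactor C_11 = (-1)^(1+1) * minor(1,1) = 0
Entry delta = -4 - 6 = -10
Det delta = -10 * 0 = 0
New det = 12 + 0 = 12

Answer: 12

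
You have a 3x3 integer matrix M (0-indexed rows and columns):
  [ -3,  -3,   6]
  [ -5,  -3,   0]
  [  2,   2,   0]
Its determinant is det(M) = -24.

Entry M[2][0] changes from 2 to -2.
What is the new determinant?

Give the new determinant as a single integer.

det is linear in row 2: changing M[2][0] by delta changes det by delta * cofactor(2,0).
Cofactor C_20 = (-1)^(2+0) * minor(2,0) = 18
Entry delta = -2 - 2 = -4
Det delta = -4 * 18 = -72
New det = -24 + -72 = -96

Answer: -96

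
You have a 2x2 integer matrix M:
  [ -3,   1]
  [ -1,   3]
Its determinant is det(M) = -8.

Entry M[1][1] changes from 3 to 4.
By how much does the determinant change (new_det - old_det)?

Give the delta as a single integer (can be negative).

Answer: -3

Derivation:
Cofactor C_11 = -3
Entry delta = 4 - 3 = 1
Det delta = entry_delta * cofactor = 1 * -3 = -3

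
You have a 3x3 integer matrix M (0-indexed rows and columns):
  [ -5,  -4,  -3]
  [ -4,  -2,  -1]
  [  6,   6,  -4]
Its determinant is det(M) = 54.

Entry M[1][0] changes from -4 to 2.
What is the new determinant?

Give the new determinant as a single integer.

Answer: -150

Derivation:
det is linear in row 1: changing M[1][0] by delta changes det by delta * cofactor(1,0).
Cofactor C_10 = (-1)^(1+0) * minor(1,0) = -34
Entry delta = 2 - -4 = 6
Det delta = 6 * -34 = -204
New det = 54 + -204 = -150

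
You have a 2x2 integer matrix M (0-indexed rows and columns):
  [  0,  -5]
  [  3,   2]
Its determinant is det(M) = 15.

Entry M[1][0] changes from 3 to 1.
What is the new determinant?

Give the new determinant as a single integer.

det is linear in row 1: changing M[1][0] by delta changes det by delta * cofactor(1,0).
Cofactor C_10 = (-1)^(1+0) * minor(1,0) = 5
Entry delta = 1 - 3 = -2
Det delta = -2 * 5 = -10
New det = 15 + -10 = 5

Answer: 5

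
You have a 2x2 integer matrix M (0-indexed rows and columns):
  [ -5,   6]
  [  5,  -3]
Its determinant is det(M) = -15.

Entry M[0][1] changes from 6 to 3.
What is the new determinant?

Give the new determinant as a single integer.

Answer: 0

Derivation:
det is linear in row 0: changing M[0][1] by delta changes det by delta * cofactor(0,1).
Cofactor C_01 = (-1)^(0+1) * minor(0,1) = -5
Entry delta = 3 - 6 = -3
Det delta = -3 * -5 = 15
New det = -15 + 15 = 0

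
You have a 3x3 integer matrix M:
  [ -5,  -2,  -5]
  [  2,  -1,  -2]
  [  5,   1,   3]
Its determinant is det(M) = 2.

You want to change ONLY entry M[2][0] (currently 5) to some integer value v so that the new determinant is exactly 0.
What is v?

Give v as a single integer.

Answer: 7

Derivation:
det is linear in entry M[2][0]: det = old_det + (v - 5) * C_20
Cofactor C_20 = -1
Want det = 0: 2 + (v - 5) * -1 = 0
  (v - 5) = -2 / -1 = 2
  v = 5 + (2) = 7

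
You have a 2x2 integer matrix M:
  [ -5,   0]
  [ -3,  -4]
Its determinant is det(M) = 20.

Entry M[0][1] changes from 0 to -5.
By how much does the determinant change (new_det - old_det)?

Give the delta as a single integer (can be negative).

Answer: -15

Derivation:
Cofactor C_01 = 3
Entry delta = -5 - 0 = -5
Det delta = entry_delta * cofactor = -5 * 3 = -15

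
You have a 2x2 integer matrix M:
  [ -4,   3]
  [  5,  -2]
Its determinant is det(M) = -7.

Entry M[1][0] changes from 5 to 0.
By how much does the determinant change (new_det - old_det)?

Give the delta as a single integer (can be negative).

Answer: 15

Derivation:
Cofactor C_10 = -3
Entry delta = 0 - 5 = -5
Det delta = entry_delta * cofactor = -5 * -3 = 15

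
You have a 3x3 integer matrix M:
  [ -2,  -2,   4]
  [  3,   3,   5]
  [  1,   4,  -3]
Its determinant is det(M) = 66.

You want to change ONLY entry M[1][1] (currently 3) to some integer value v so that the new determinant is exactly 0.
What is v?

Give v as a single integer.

det is linear in entry M[1][1]: det = old_det + (v - 3) * C_11
Cofactor C_11 = 2
Want det = 0: 66 + (v - 3) * 2 = 0
  (v - 3) = -66 / 2 = -33
  v = 3 + (-33) = -30

Answer: -30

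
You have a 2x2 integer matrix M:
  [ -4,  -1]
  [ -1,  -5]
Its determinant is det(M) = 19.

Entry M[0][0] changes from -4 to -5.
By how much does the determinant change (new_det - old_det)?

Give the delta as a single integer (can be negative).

Answer: 5

Derivation:
Cofactor C_00 = -5
Entry delta = -5 - -4 = -1
Det delta = entry_delta * cofactor = -1 * -5 = 5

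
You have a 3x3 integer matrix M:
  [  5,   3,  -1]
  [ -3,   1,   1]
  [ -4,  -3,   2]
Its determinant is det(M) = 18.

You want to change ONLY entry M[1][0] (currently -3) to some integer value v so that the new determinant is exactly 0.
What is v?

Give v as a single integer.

Answer: 3

Derivation:
det is linear in entry M[1][0]: det = old_det + (v - -3) * C_10
Cofactor C_10 = -3
Want det = 0: 18 + (v - -3) * -3 = 0
  (v - -3) = -18 / -3 = 6
  v = -3 + (6) = 3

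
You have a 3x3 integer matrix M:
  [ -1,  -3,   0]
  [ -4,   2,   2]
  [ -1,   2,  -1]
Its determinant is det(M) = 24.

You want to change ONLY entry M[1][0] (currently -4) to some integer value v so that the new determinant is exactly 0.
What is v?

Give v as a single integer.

Answer: 4

Derivation:
det is linear in entry M[1][0]: det = old_det + (v - -4) * C_10
Cofactor C_10 = -3
Want det = 0: 24 + (v - -4) * -3 = 0
  (v - -4) = -24 / -3 = 8
  v = -4 + (8) = 4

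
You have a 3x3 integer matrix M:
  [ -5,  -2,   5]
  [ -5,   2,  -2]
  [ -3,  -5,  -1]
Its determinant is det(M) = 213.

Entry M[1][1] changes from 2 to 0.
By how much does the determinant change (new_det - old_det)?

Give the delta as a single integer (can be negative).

Answer: -40

Derivation:
Cofactor C_11 = 20
Entry delta = 0 - 2 = -2
Det delta = entry_delta * cofactor = -2 * 20 = -40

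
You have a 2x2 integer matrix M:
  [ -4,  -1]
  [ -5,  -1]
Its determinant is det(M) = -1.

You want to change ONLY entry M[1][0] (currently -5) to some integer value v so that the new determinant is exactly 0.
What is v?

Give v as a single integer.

det is linear in entry M[1][0]: det = old_det + (v - -5) * C_10
Cofactor C_10 = 1
Want det = 0: -1 + (v - -5) * 1 = 0
  (v - -5) = 1 / 1 = 1
  v = -5 + (1) = -4

Answer: -4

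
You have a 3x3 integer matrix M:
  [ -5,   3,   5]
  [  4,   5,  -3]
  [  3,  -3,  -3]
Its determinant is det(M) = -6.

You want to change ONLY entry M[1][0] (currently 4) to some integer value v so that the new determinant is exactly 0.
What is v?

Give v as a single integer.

det is linear in entry M[1][0]: det = old_det + (v - 4) * C_10
Cofactor C_10 = -6
Want det = 0: -6 + (v - 4) * -6 = 0
  (v - 4) = 6 / -6 = -1
  v = 4 + (-1) = 3

Answer: 3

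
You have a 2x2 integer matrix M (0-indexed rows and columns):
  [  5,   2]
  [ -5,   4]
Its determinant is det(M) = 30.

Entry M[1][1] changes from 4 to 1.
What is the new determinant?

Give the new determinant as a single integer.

Answer: 15

Derivation:
det is linear in row 1: changing M[1][1] by delta changes det by delta * cofactor(1,1).
Cofactor C_11 = (-1)^(1+1) * minor(1,1) = 5
Entry delta = 1 - 4 = -3
Det delta = -3 * 5 = -15
New det = 30 + -15 = 15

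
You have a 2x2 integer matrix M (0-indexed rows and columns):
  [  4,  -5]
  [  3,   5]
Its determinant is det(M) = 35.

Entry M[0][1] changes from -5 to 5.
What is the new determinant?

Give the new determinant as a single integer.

det is linear in row 0: changing M[0][1] by delta changes det by delta * cofactor(0,1).
Cofactor C_01 = (-1)^(0+1) * minor(0,1) = -3
Entry delta = 5 - -5 = 10
Det delta = 10 * -3 = -30
New det = 35 + -30 = 5

Answer: 5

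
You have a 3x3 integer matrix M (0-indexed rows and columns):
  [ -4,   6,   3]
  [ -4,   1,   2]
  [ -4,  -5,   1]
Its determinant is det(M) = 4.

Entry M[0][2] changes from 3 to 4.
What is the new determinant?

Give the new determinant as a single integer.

Answer: 28

Derivation:
det is linear in row 0: changing M[0][2] by delta changes det by delta * cofactor(0,2).
Cofactor C_02 = (-1)^(0+2) * minor(0,2) = 24
Entry delta = 4 - 3 = 1
Det delta = 1 * 24 = 24
New det = 4 + 24 = 28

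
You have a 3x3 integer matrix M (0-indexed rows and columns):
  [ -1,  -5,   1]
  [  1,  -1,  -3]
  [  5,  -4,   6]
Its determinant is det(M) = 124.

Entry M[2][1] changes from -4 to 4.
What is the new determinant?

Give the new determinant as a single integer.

Answer: 108

Derivation:
det is linear in row 2: changing M[2][1] by delta changes det by delta * cofactor(2,1).
Cofactor C_21 = (-1)^(2+1) * minor(2,1) = -2
Entry delta = 4 - -4 = 8
Det delta = 8 * -2 = -16
New det = 124 + -16 = 108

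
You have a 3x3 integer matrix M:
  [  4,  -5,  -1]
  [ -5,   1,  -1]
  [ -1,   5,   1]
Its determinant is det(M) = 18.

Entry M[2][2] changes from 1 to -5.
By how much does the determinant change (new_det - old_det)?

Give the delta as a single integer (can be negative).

Cofactor C_22 = -21
Entry delta = -5 - 1 = -6
Det delta = entry_delta * cofactor = -6 * -21 = 126

Answer: 126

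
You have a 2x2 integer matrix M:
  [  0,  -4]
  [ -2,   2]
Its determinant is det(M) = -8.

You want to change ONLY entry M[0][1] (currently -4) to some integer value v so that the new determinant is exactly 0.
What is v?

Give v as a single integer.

Answer: 0

Derivation:
det is linear in entry M[0][1]: det = old_det + (v - -4) * C_01
Cofactor C_01 = 2
Want det = 0: -8 + (v - -4) * 2 = 0
  (v - -4) = 8 / 2 = 4
  v = -4 + (4) = 0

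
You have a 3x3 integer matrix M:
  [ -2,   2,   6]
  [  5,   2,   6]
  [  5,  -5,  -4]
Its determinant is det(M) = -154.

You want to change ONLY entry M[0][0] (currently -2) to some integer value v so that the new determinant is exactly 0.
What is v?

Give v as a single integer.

Answer: 5

Derivation:
det is linear in entry M[0][0]: det = old_det + (v - -2) * C_00
Cofactor C_00 = 22
Want det = 0: -154 + (v - -2) * 22 = 0
  (v - -2) = 154 / 22 = 7
  v = -2 + (7) = 5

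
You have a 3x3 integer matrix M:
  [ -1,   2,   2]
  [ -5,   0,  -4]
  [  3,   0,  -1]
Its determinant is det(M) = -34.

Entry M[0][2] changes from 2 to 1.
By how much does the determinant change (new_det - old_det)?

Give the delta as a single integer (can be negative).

Answer: 0

Derivation:
Cofactor C_02 = 0
Entry delta = 1 - 2 = -1
Det delta = entry_delta * cofactor = -1 * 0 = 0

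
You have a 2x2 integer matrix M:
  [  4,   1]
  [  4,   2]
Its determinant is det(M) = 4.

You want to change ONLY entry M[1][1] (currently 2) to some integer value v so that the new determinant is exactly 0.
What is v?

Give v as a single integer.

det is linear in entry M[1][1]: det = old_det + (v - 2) * C_11
Cofactor C_11 = 4
Want det = 0: 4 + (v - 2) * 4 = 0
  (v - 2) = -4 / 4 = -1
  v = 2 + (-1) = 1

Answer: 1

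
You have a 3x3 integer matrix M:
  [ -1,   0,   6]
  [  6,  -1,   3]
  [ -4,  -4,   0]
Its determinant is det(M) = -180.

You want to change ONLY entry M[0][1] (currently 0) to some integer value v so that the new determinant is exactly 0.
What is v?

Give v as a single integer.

det is linear in entry M[0][1]: det = old_det + (v - 0) * C_01
Cofactor C_01 = -12
Want det = 0: -180 + (v - 0) * -12 = 0
  (v - 0) = 180 / -12 = -15
  v = 0 + (-15) = -15

Answer: -15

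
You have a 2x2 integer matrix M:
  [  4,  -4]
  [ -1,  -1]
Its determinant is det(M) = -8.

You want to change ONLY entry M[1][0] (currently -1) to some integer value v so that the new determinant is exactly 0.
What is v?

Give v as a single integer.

Answer: 1

Derivation:
det is linear in entry M[1][0]: det = old_det + (v - -1) * C_10
Cofactor C_10 = 4
Want det = 0: -8 + (v - -1) * 4 = 0
  (v - -1) = 8 / 4 = 2
  v = -1 + (2) = 1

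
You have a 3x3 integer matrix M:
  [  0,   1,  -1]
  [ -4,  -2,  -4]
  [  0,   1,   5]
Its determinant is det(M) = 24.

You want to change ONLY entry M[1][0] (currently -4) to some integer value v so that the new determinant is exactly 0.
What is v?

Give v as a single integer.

det is linear in entry M[1][0]: det = old_det + (v - -4) * C_10
Cofactor C_10 = -6
Want det = 0: 24 + (v - -4) * -6 = 0
  (v - -4) = -24 / -6 = 4
  v = -4 + (4) = 0

Answer: 0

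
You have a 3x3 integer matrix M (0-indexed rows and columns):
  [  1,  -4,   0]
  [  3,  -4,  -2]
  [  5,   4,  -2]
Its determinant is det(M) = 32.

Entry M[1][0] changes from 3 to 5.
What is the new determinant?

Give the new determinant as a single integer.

det is linear in row 1: changing M[1][0] by delta changes det by delta * cofactor(1,0).
Cofactor C_10 = (-1)^(1+0) * minor(1,0) = -8
Entry delta = 5 - 3 = 2
Det delta = 2 * -8 = -16
New det = 32 + -16 = 16

Answer: 16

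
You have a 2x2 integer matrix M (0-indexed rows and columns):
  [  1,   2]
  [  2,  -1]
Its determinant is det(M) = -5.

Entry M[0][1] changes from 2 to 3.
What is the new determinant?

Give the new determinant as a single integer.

Answer: -7

Derivation:
det is linear in row 0: changing M[0][1] by delta changes det by delta * cofactor(0,1).
Cofactor C_01 = (-1)^(0+1) * minor(0,1) = -2
Entry delta = 3 - 2 = 1
Det delta = 1 * -2 = -2
New det = -5 + -2 = -7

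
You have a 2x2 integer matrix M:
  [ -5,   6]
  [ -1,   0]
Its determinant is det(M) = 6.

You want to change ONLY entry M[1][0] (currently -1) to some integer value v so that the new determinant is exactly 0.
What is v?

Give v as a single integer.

det is linear in entry M[1][0]: det = old_det + (v - -1) * C_10
Cofactor C_10 = -6
Want det = 0: 6 + (v - -1) * -6 = 0
  (v - -1) = -6 / -6 = 1
  v = -1 + (1) = 0

Answer: 0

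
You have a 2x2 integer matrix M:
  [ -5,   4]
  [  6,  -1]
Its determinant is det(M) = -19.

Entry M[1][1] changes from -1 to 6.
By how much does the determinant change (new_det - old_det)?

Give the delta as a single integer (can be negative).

Answer: -35

Derivation:
Cofactor C_11 = -5
Entry delta = 6 - -1 = 7
Det delta = entry_delta * cofactor = 7 * -5 = -35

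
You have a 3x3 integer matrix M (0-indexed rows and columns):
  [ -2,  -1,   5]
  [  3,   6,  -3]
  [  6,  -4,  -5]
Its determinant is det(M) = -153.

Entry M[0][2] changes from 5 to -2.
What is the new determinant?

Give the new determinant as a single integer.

Answer: 183

Derivation:
det is linear in row 0: changing M[0][2] by delta changes det by delta * cofactor(0,2).
Cofactor C_02 = (-1)^(0+2) * minor(0,2) = -48
Entry delta = -2 - 5 = -7
Det delta = -7 * -48 = 336
New det = -153 + 336 = 183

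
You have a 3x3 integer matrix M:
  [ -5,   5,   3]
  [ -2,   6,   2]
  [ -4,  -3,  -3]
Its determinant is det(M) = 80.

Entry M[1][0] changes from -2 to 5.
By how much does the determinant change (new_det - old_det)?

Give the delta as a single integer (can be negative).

Cofactor C_10 = 6
Entry delta = 5 - -2 = 7
Det delta = entry_delta * cofactor = 7 * 6 = 42

Answer: 42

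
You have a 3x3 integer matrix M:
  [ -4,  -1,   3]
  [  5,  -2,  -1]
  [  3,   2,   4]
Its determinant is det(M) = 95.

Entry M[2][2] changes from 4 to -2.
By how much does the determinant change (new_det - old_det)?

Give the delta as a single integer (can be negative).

Cofactor C_22 = 13
Entry delta = -2 - 4 = -6
Det delta = entry_delta * cofactor = -6 * 13 = -78

Answer: -78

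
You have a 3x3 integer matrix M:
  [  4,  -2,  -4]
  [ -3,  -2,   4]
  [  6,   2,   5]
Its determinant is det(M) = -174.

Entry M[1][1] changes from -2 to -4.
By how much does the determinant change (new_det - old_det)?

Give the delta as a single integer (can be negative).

Answer: -88

Derivation:
Cofactor C_11 = 44
Entry delta = -4 - -2 = -2
Det delta = entry_delta * cofactor = -2 * 44 = -88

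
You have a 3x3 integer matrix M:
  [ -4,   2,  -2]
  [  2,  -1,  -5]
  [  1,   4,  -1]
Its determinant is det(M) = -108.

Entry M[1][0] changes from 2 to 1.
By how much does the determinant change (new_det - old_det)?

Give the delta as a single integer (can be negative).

Cofactor C_10 = -6
Entry delta = 1 - 2 = -1
Det delta = entry_delta * cofactor = -1 * -6 = 6

Answer: 6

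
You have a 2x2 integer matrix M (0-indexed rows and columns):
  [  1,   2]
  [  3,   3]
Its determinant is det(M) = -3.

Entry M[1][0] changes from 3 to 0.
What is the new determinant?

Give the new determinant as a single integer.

Answer: 3

Derivation:
det is linear in row 1: changing M[1][0] by delta changes det by delta * cofactor(1,0).
Cofactor C_10 = (-1)^(1+0) * minor(1,0) = -2
Entry delta = 0 - 3 = -3
Det delta = -3 * -2 = 6
New det = -3 + 6 = 3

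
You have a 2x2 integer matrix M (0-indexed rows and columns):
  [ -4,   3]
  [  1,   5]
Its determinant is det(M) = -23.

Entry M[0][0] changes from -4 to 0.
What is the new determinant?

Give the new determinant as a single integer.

Answer: -3

Derivation:
det is linear in row 0: changing M[0][0] by delta changes det by delta * cofactor(0,0).
Cofactor C_00 = (-1)^(0+0) * minor(0,0) = 5
Entry delta = 0 - -4 = 4
Det delta = 4 * 5 = 20
New det = -23 + 20 = -3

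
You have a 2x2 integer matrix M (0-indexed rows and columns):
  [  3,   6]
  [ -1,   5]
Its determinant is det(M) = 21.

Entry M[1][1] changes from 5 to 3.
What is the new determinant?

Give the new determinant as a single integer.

det is linear in row 1: changing M[1][1] by delta changes det by delta * cofactor(1,1).
Cofactor C_11 = (-1)^(1+1) * minor(1,1) = 3
Entry delta = 3 - 5 = -2
Det delta = -2 * 3 = -6
New det = 21 + -6 = 15

Answer: 15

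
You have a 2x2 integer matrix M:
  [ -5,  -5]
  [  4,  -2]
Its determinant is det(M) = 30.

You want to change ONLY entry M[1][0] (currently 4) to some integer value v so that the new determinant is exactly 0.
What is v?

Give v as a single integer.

Answer: -2

Derivation:
det is linear in entry M[1][0]: det = old_det + (v - 4) * C_10
Cofactor C_10 = 5
Want det = 0: 30 + (v - 4) * 5 = 0
  (v - 4) = -30 / 5 = -6
  v = 4 + (-6) = -2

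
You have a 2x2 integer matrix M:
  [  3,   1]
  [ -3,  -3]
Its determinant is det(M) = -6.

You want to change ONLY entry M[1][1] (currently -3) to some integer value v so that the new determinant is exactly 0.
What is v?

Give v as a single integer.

Answer: -1

Derivation:
det is linear in entry M[1][1]: det = old_det + (v - -3) * C_11
Cofactor C_11 = 3
Want det = 0: -6 + (v - -3) * 3 = 0
  (v - -3) = 6 / 3 = 2
  v = -3 + (2) = -1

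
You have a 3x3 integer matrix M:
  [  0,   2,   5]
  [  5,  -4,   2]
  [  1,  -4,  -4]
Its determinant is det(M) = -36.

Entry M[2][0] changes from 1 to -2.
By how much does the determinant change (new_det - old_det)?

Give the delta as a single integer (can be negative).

Cofactor C_20 = 24
Entry delta = -2 - 1 = -3
Det delta = entry_delta * cofactor = -3 * 24 = -72

Answer: -72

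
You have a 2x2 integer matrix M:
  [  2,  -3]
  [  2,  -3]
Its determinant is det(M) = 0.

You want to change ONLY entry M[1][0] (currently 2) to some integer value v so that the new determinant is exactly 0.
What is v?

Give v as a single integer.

Answer: 2

Derivation:
det is linear in entry M[1][0]: det = old_det + (v - 2) * C_10
Cofactor C_10 = 3
Want det = 0: 0 + (v - 2) * 3 = 0
  (v - 2) = 0 / 3 = 0
  v = 2 + (0) = 2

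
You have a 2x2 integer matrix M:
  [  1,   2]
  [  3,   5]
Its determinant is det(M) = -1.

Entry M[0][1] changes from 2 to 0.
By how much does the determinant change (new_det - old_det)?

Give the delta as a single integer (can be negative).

Cofactor C_01 = -3
Entry delta = 0 - 2 = -2
Det delta = entry_delta * cofactor = -2 * -3 = 6

Answer: 6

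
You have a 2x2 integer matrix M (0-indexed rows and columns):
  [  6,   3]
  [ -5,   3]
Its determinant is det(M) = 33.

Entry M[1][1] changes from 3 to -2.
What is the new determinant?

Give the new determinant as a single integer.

Answer: 3

Derivation:
det is linear in row 1: changing M[1][1] by delta changes det by delta * cofactor(1,1).
Cofactor C_11 = (-1)^(1+1) * minor(1,1) = 6
Entry delta = -2 - 3 = -5
Det delta = -5 * 6 = -30
New det = 33 + -30 = 3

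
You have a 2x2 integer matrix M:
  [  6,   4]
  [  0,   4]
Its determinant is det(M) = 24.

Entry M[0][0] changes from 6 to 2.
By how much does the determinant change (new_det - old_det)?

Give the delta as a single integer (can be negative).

Answer: -16

Derivation:
Cofactor C_00 = 4
Entry delta = 2 - 6 = -4
Det delta = entry_delta * cofactor = -4 * 4 = -16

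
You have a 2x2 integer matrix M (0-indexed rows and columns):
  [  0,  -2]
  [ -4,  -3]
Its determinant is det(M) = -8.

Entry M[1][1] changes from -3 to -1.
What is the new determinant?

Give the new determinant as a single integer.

det is linear in row 1: changing M[1][1] by delta changes det by delta * cofactor(1,1).
Cofactor C_11 = (-1)^(1+1) * minor(1,1) = 0
Entry delta = -1 - -3 = 2
Det delta = 2 * 0 = 0
New det = -8 + 0 = -8

Answer: -8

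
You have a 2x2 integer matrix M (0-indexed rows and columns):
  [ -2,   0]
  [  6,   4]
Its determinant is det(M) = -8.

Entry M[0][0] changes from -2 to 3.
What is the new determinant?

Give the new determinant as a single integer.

Answer: 12

Derivation:
det is linear in row 0: changing M[0][0] by delta changes det by delta * cofactor(0,0).
Cofactor C_00 = (-1)^(0+0) * minor(0,0) = 4
Entry delta = 3 - -2 = 5
Det delta = 5 * 4 = 20
New det = -8 + 20 = 12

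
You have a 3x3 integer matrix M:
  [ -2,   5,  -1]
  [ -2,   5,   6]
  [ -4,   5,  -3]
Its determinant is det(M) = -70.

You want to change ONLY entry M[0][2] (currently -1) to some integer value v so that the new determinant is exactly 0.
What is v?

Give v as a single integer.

Answer: 6

Derivation:
det is linear in entry M[0][2]: det = old_det + (v - -1) * C_02
Cofactor C_02 = 10
Want det = 0: -70 + (v - -1) * 10 = 0
  (v - -1) = 70 / 10 = 7
  v = -1 + (7) = 6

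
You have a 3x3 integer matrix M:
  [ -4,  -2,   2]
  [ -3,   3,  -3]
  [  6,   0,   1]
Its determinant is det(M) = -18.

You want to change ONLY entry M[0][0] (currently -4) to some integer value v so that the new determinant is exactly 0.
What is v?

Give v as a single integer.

det is linear in entry M[0][0]: det = old_det + (v - -4) * C_00
Cofactor C_00 = 3
Want det = 0: -18 + (v - -4) * 3 = 0
  (v - -4) = 18 / 3 = 6
  v = -4 + (6) = 2

Answer: 2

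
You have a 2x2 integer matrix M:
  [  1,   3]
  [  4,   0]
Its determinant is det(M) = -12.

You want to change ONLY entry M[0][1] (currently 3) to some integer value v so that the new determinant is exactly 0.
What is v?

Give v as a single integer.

Answer: 0

Derivation:
det is linear in entry M[0][1]: det = old_det + (v - 3) * C_01
Cofactor C_01 = -4
Want det = 0: -12 + (v - 3) * -4 = 0
  (v - 3) = 12 / -4 = -3
  v = 3 + (-3) = 0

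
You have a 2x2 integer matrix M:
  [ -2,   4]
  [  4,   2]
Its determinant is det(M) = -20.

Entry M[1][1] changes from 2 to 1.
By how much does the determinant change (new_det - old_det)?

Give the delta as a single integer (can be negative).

Answer: 2

Derivation:
Cofactor C_11 = -2
Entry delta = 1 - 2 = -1
Det delta = entry_delta * cofactor = -1 * -2 = 2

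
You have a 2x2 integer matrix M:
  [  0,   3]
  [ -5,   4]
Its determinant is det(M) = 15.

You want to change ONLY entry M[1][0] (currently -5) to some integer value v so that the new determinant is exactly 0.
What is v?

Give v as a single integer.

det is linear in entry M[1][0]: det = old_det + (v - -5) * C_10
Cofactor C_10 = -3
Want det = 0: 15 + (v - -5) * -3 = 0
  (v - -5) = -15 / -3 = 5
  v = -5 + (5) = 0

Answer: 0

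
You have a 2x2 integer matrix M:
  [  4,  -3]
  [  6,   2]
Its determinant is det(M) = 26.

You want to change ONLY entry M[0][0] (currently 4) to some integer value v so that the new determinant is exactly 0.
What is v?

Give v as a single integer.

Answer: -9

Derivation:
det is linear in entry M[0][0]: det = old_det + (v - 4) * C_00
Cofactor C_00 = 2
Want det = 0: 26 + (v - 4) * 2 = 0
  (v - 4) = -26 / 2 = -13
  v = 4 + (-13) = -9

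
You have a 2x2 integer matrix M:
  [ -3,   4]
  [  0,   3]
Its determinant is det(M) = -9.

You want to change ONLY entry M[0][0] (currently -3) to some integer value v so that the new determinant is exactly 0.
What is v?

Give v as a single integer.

det is linear in entry M[0][0]: det = old_det + (v - -3) * C_00
Cofactor C_00 = 3
Want det = 0: -9 + (v - -3) * 3 = 0
  (v - -3) = 9 / 3 = 3
  v = -3 + (3) = 0

Answer: 0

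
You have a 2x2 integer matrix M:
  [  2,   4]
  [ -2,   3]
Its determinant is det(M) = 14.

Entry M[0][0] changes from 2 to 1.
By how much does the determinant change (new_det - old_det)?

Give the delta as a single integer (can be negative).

Cofactor C_00 = 3
Entry delta = 1 - 2 = -1
Det delta = entry_delta * cofactor = -1 * 3 = -3

Answer: -3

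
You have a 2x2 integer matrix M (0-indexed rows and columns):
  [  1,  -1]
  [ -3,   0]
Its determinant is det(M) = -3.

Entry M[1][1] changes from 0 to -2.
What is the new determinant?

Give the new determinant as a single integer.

Answer: -5

Derivation:
det is linear in row 1: changing M[1][1] by delta changes det by delta * cofactor(1,1).
Cofactor C_11 = (-1)^(1+1) * minor(1,1) = 1
Entry delta = -2 - 0 = -2
Det delta = -2 * 1 = -2
New det = -3 + -2 = -5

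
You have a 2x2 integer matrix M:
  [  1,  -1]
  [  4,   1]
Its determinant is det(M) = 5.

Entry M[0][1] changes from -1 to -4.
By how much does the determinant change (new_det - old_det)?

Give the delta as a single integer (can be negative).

Cofactor C_01 = -4
Entry delta = -4 - -1 = -3
Det delta = entry_delta * cofactor = -3 * -4 = 12

Answer: 12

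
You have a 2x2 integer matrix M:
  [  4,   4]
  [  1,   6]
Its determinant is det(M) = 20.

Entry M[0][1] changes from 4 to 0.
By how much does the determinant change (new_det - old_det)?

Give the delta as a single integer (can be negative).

Cofactor C_01 = -1
Entry delta = 0 - 4 = -4
Det delta = entry_delta * cofactor = -4 * -1 = 4

Answer: 4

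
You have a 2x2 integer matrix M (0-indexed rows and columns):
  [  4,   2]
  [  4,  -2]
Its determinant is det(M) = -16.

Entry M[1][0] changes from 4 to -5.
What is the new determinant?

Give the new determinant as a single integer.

Answer: 2

Derivation:
det is linear in row 1: changing M[1][0] by delta changes det by delta * cofactor(1,0).
Cofactor C_10 = (-1)^(1+0) * minor(1,0) = -2
Entry delta = -5 - 4 = -9
Det delta = -9 * -2 = 18
New det = -16 + 18 = 2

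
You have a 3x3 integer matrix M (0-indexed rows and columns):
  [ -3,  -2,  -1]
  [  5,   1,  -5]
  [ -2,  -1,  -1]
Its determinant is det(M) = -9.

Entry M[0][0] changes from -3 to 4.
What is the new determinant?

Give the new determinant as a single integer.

det is linear in row 0: changing M[0][0] by delta changes det by delta * cofactor(0,0).
Cofactor C_00 = (-1)^(0+0) * minor(0,0) = -6
Entry delta = 4 - -3 = 7
Det delta = 7 * -6 = -42
New det = -9 + -42 = -51

Answer: -51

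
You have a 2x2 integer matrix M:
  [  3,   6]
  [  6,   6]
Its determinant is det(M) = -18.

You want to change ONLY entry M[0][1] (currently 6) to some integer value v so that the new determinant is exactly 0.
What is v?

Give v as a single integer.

det is linear in entry M[0][1]: det = old_det + (v - 6) * C_01
Cofactor C_01 = -6
Want det = 0: -18 + (v - 6) * -6 = 0
  (v - 6) = 18 / -6 = -3
  v = 6 + (-3) = 3

Answer: 3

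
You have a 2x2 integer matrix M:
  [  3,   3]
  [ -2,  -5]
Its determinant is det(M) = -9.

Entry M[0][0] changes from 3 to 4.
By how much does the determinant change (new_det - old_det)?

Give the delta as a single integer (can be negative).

Cofactor C_00 = -5
Entry delta = 4 - 3 = 1
Det delta = entry_delta * cofactor = 1 * -5 = -5

Answer: -5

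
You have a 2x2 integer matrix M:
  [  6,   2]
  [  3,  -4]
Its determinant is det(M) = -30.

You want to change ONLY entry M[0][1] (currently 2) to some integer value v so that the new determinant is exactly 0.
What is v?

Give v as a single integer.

det is linear in entry M[0][1]: det = old_det + (v - 2) * C_01
Cofactor C_01 = -3
Want det = 0: -30 + (v - 2) * -3 = 0
  (v - 2) = 30 / -3 = -10
  v = 2 + (-10) = -8

Answer: -8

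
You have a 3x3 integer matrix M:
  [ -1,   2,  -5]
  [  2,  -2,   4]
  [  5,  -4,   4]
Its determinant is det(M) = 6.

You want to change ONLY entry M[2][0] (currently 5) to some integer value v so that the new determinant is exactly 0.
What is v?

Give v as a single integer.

det is linear in entry M[2][0]: det = old_det + (v - 5) * C_20
Cofactor C_20 = -2
Want det = 0: 6 + (v - 5) * -2 = 0
  (v - 5) = -6 / -2 = 3
  v = 5 + (3) = 8

Answer: 8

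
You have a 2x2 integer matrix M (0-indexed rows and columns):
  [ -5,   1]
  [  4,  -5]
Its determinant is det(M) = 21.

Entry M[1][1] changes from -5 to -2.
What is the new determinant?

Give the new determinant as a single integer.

det is linear in row 1: changing M[1][1] by delta changes det by delta * cofactor(1,1).
Cofactor C_11 = (-1)^(1+1) * minor(1,1) = -5
Entry delta = -2 - -5 = 3
Det delta = 3 * -5 = -15
New det = 21 + -15 = 6

Answer: 6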